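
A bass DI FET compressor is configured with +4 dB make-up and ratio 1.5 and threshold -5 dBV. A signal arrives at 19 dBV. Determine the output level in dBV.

The input is 24 dB above the -5 dBV threshold.
At 1.5:1 the overshoot is divided by 1.5, leaving 16 dB above threshold.
So the level is -5 + 16 = 11 dBV; make-up adds 4 dB, giving 15 dBV.

15 dBV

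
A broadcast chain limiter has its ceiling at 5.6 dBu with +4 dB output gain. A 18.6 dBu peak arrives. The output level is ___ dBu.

The limiter clamps the peak to its 5.6 dBu ceiling.
Output gain then adds 4 dB: 5.6 + 4 = 9.6 dBu.

9.6 dBu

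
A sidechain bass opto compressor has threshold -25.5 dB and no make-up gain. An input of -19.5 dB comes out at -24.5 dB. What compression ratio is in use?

Input overshoot = -19.5 − (-25.5) = 6 dB; output overshoot = -24.5 − (-25.5) = 1 dB.
Ratio = 6 / 1 = 6.

6:1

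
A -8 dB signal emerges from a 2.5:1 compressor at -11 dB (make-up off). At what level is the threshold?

-13 dB

Let T be the threshold. Output overshoot = (input overshoot)/R, so -11 − T = (-8 − T)/2.5.
2.5·(-11 − T) = -8 − T → 1.5·T = -27.5 − (-8) = -19.5.
T = -19.5/1.5 = -13 dB.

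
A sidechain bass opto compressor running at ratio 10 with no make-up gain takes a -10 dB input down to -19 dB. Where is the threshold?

Gain reduction = -10 − (-19) = 9 dB; output overshoot = GR / (R − 1) = 9 / 9 = 1 dB.
Threshold = output − output overshoot = -19 − 1 = -20 dB.

-20 dB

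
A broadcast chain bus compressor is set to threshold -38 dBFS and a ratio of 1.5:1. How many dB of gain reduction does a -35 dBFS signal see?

1 dB

Overshoot = -35 − (-38) = 3 dB.
At 1.5:1, output sits 3/1.5 = 2 dB above threshold.
So the signal is attenuated by 3 − 2 = 1 dB.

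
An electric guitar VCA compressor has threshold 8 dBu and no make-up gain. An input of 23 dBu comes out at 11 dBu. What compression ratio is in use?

5:1

Input overshoot = 23 − 8 = 15 dB; output overshoot = 11 − 8 = 3 dB.
Ratio = 15 / 3 = 5.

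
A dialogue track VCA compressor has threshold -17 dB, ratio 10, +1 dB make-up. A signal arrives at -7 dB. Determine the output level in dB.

-15 dB

-7 dB sits 10 dB over threshold.
10:1 compression reduces that to 10/10 = 1 dB over.
Output = -17 + 1 = -16 dB; make-up adds 1 dB, giving -15 dB.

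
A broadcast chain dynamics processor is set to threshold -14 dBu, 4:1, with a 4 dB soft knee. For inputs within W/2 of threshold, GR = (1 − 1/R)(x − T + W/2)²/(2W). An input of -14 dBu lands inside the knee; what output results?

x − T + W/2 = -14 − (-14) + 2 = 2.
GR = (1 − 1/4) × 2² / 8 = 0.75 × 4 / 8 = 0.375 dB.
Output = -14 − 0.375 = -14.375 dBu.

-14.375 dBu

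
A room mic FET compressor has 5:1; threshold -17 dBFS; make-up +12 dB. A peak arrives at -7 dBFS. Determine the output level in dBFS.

-3 dBFS

The input is 10 dB above the -17 dBFS threshold.
5:1 compression reduces that to 10/5 = 2 dB over.
That puts the output at -15 dBFS; make-up adds 12 dB, giving -3 dBFS.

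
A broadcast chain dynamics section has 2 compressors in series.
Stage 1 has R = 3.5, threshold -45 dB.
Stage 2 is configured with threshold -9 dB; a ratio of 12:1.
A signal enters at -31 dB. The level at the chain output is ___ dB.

Stage 1: -31 dB is 14 dB over -45 dB; at 3.5:1 that becomes 4 dB over, giving -41 dB.
Stage 2: -41 dB is at or below the -9 dB threshold — no compression; output -41 dB.

-41 dB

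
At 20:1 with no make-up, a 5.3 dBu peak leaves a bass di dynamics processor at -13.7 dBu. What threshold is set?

-14.7 dBu

Gain reduction = 5.3 − (-13.7) = 19 dB; output overshoot = GR / (R − 1) = 19 / 19 = 1 dB.
Threshold = output − output overshoot = -13.7 − 1 = -14.7 dBu.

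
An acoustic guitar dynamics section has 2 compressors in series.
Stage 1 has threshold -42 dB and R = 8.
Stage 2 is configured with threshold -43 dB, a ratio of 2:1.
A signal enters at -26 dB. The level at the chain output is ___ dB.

-41.5 dB

Stage 1: 16 dB above -42 dB, reduced 8:1 to 2 dB above → -40 dB.
Stage 2: overshoot 3 dB → 3/2 = 1.5 dB → -41.5 dB.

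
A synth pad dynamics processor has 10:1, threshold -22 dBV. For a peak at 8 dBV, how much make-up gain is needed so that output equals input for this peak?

27 dB

The peak compresses to -22 + 30/10 = -19 dBV.
To reach 8 dBV requires 8 − (-19) = 27 dB of make-up.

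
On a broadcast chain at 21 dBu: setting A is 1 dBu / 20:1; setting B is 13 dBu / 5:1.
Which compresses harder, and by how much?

A: 20 dB over, compressed to 1 dB over, so 19 dB of GR.
B: 8 dB over, compressed to 1.6 dB over, so 6.4 dB of GR.
Difference: 12.6 dB in favour of A.

A, by 12.6 dB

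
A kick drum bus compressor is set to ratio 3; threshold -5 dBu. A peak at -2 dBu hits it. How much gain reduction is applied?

Overshoot = -2 − (-5) = 3 dB.
A 3:1 ratio leaves 1 dB of that excess.
Gain reduction = 3 − 1 = 2 dB.

2 dB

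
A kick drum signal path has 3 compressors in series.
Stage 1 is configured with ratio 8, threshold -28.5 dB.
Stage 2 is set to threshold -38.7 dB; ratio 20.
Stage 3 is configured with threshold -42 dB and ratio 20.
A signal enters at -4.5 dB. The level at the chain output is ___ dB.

Stage 1: overshoot 24 dB → 24/8 = 3 dB → -25.5 dB.
Stage 2: overshoot 13.2 dB → 13.2/20 = 0.66 dB → -38.04 dB.
Stage 3: -38.04 dB is 3.96 dB over -42 dB; at 20:1 that becomes 0.198 dB over, giving -41.802 dB.

-41.802 dB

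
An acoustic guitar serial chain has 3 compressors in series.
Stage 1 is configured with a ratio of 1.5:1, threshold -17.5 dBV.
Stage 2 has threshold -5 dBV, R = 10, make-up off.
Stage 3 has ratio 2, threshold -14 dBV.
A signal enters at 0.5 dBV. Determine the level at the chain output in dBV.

Stage 1: 0.5 dBV is 18 dB over -17.5 dBV; at 1.5:1 that becomes 12 dB over, giving -5.5 dBV.
Stage 2: below threshold (-5.5 ≤ -5); passes unchanged; output -5.5 dBV.
Stage 3: 8.5 dB above -14 dBV, reduced 2:1 to 4.25 dB above → -9.75 dBV.

-9.75 dBV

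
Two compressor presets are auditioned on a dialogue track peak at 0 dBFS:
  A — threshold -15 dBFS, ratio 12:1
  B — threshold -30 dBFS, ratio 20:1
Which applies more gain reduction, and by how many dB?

A: GR = 15 − 15/12 = 13.75 dB.
B: GR = 30 − 30/20 = 28.5 dB.
Difference: 14.75 dB in favour of B.

B, by 14.75 dB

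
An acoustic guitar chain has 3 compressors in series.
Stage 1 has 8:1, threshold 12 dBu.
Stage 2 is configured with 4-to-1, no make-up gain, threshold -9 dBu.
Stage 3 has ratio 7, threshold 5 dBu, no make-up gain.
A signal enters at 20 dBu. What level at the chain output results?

Stage 1: 8 dB above 12 dBu, reduced 8:1 to 1 dB above → 13 dBu.
Stage 2: overshoot 22 dB → 22/4 = 5.5 dB → -3.5 dBu.
Stage 3: -3.5 dBu ≤ 5 dBu, so stage 3 doesn't engage; output -3.5 dBu.

-3.5 dBu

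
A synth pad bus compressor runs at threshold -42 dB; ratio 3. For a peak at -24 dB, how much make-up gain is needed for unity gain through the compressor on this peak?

12 dB

Without make-up, output = threshold + overshoot/3 = -42 + 6 = -36 dB.
Gap to target: 12 dB.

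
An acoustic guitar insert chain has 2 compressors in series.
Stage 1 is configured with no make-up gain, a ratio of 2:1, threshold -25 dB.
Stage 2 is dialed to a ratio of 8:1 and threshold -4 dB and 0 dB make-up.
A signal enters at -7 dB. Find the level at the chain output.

Stage 1: -7 dB is 18 dB over -25 dB; at 2:1 that becomes 9 dB over, giving -16 dB.
Stage 2: below threshold (-16 ≤ -4); passes unchanged; output -16 dB.

-16 dB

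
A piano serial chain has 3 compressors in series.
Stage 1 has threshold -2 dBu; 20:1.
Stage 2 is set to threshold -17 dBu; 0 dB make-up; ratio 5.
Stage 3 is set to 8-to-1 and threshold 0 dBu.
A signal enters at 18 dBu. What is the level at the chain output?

Stage 1: 18 dBu is 20 dB over -2 dBu; at 20:1 that becomes 1 dB over, giving -1 dBu.
Stage 2: overshoot 16 dB → 16/5 = 3.2 dB → -13.8 dBu.
Stage 3: -13.8 dBu ≤ 0 dBu, so stage 3 doesn't engage; output -13.8 dBu.

-13.8 dBu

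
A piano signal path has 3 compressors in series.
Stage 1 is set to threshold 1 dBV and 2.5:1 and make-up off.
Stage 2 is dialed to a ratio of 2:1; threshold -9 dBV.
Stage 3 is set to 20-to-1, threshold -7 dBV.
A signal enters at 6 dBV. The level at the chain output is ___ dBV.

-6.8 dBV

Stage 1: overshoot 5 dB → 5/2.5 = 2 dB → 3 dBV.
Stage 2: 3 dBV is 12 dB over -9 dBV; at 2:1 that becomes 6 dB over, giving -3 dBV.
Stage 3: -3 dBV is 4 dB over -7 dBV; at 20:1 that becomes 0.2 dB over, giving -6.8 dBV.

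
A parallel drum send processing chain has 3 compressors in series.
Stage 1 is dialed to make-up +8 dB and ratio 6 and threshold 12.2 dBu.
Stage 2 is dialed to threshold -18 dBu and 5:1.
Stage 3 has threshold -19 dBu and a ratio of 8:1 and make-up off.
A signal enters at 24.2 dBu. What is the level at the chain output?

-17.87 dBu

Stage 1: 24.2 dBu is 12 dB over 12.2 dBu; at 6:1 that becomes 2 dB over, giving 14.2 dBu; +8 dB make-up → 22.2 dBu.
Stage 2: 40.2 dB above -18 dBu, reduced 5:1 to 8.04 dB above → -9.96 dBu.
Stage 3: -9.96 dBu is 9.04 dB over -19 dBu; at 8:1 that becomes 1.13 dB over, giving -17.87 dBu.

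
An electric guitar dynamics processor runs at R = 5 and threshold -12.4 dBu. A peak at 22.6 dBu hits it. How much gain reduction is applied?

Overshoot = 22.6 − (-12.4) = 35 dB.
At 5:1, output sits 35/5 = 7 dB above threshold.
Gain reduction = 35 − 7 = 28 dB.

28 dB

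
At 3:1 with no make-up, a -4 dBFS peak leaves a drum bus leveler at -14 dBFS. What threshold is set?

-19 dBFS

Input is 15 dB above T (since output overshoot × R = input overshoot: (-14 − T)·3 = -4 − T gives T = -19 dBFS).
Check: -19 + (-4 − (-19))/3 = -19 + 5 = -14 dBFS. ✓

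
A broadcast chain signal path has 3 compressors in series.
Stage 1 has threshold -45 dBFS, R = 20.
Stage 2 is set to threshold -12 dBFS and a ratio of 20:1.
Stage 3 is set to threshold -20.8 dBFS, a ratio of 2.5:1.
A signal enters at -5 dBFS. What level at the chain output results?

Stage 1: -5 dBFS is 40 dB over -45 dBFS; at 20:1 that becomes 2 dB over, giving -43 dBFS.
Stage 2: -43 dBFS is at or below the -12 dBFS threshold — no compression; output -43 dBFS.
Stage 3: below threshold (-43 ≤ -20.8); passes unchanged; output -43 dBFS.

-43 dBFS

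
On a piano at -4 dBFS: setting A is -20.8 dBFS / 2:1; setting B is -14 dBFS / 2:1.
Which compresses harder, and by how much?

A: overshoot 16.8 dB → output overshoot 8.4 dB → GR 8.4 dB.
B: overshoot 10 dB → output overshoot 5 dB → GR 5 dB.
Difference: 3.4 dB in favour of A.

A, by 3.4 dB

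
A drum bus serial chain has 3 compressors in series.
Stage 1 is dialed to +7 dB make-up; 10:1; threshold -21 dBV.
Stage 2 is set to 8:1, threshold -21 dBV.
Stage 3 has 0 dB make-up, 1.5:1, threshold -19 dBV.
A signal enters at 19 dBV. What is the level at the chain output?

Stage 1: 19 dBV is 40 dB over -21 dBV; at 10:1 that becomes 4 dB over, giving -17 dBV; +7 dB make-up → -10 dBV.
Stage 2: overshoot 11 dB → 11/8 = 1.375 dB → -19.625 dBV.
Stage 3: -19.625 dBV is at or below the -19 dBV threshold — no compression; output -19.625 dBV.

-19.625 dBV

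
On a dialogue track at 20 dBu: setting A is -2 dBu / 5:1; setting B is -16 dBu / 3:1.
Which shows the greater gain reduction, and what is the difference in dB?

B, by 6.4 dB

A: 22 dB over, compressed to 4.4 dB over, so 17.6 dB of GR.
B: 36 dB over, compressed to 12 dB over, so 24 dB of GR.
B reduces 6.4 dB more.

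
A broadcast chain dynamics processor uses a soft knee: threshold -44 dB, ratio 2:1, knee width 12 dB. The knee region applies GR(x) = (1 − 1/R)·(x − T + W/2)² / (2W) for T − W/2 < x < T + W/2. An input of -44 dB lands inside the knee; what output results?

-44.75 dB

x − T + W/2 = -44 − (-44) + 6 = 6.
GR = (1 − 1/2) × 6² / 24 = 0.5 × 36 / 24 = 0.75 dB.
Output = -44 − 0.75 = -44.75 dB.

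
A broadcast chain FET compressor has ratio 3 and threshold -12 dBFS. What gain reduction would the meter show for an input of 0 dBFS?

8 dB

The signal is 12 dB above threshold.
At 3:1, output sits 12/3 = 4 dB above threshold.
Gain reduction = 12 − 4 = 8 dB.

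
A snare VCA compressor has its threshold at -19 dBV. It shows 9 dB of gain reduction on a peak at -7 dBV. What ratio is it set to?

Input overshoot = -7 − (-19) = 12 dB.
Output overshoot = 12 − 9 = 3 dB.
Ratio = input overshoot / output overshoot = 12 / 3 = 4.

4:1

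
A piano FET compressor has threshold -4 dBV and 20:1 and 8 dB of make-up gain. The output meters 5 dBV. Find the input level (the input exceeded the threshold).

16 dBV

Stripping the +8 dB make-up gives -3 dBV at the gain stage.
That's 1 dB above the -4 dBV threshold.
Input overshoot = R × output overshoot = 20 dB → input = -4 + 20 = 16 dBV.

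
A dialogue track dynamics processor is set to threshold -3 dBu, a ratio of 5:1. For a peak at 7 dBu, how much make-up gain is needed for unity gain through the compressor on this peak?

The peak compresses to -3 + 10/5 = -1 dBu.
To reach 7 dBu requires 7 − (-1) = 8 dB of make-up.

8 dB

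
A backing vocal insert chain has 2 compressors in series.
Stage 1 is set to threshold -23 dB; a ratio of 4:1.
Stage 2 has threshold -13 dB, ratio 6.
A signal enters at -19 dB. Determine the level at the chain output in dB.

Stage 1: -19 dB is 4 dB over -23 dB; at 4:1 that becomes 1 dB over, giving -22 dB.
Stage 2: -22 dB ≤ -13 dB, so stage 2 doesn't engage; output -22 dB.

-22 dB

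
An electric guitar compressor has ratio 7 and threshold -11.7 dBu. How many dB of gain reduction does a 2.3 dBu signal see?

The signal is 14 dB above threshold.
A 7:1 ratio leaves 2 dB of that excess.
Gain reduction = 14 − 2 = 12 dB.

12 dB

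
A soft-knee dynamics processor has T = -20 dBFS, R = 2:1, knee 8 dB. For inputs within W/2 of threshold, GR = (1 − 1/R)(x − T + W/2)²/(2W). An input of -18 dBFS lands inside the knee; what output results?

-19.125 dBFS

x − T + W/2 = -18 − (-20) + 4 = 6.
GR = (1 − 1/2) × 6² / 16 = 0.5 × 36 / 16 = 1.125 dB.
Output = -18 − 1.125 = -19.125 dBFS.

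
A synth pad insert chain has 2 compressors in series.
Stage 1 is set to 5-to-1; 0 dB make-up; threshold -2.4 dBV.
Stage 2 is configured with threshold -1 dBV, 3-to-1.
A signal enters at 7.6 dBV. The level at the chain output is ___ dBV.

-0.8 dBV

Stage 1: 7.6 dBV is 10 dB over -2.4 dBV; at 5:1 that becomes 2 dB over, giving -0.4 dBV.
Stage 2: 0.6 dB above -1 dBV, reduced 3:1 to 0.2 dB above → -0.8 dBV.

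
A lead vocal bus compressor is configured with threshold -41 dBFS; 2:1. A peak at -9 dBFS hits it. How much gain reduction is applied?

16 dB

The signal is 32 dB above threshold.
A 2:1 ratio leaves 16 dB of that excess.
So the signal is attenuated by 32 − 16 = 16 dB.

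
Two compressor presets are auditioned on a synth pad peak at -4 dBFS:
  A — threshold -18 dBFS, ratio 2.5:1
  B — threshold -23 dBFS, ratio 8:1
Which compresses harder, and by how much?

A: overshoot 14 dB → output overshoot 5.6 dB → GR 8.4 dB.
B: overshoot 19 dB → output overshoot 2.375 dB → GR 16.625 dB.
Difference: 8.225 dB in favour of B.

B, by 8.225 dB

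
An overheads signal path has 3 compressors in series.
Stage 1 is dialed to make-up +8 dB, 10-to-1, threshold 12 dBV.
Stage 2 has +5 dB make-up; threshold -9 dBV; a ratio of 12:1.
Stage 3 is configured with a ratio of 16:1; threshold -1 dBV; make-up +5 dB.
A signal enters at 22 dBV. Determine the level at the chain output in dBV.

Stage 1: 10 dB above 12 dBV, reduced 10:1 to 1 dB above → 13 dBV; +8 dB make-up → 21 dBV.
Stage 2: 30 dB above -9 dBV, reduced 12:1 to 2.5 dB above → -6.5 dBV; +5 dB make-up → -1.5 dBV.
Stage 3: -1.5 dBV is at or below the -1 dBV threshold — no compression; make-up brings it to 3.5 dBV.

3.5 dBV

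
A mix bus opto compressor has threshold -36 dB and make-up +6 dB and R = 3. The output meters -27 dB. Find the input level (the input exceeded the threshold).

-27 dB

Before make-up, the level was -27 − 6 = -33 dB.
Post-compression overshoot = -33 − (-36) = 3 dB.
Undo the ratio: input overshoot = 3 × 3 = 9 dB, giving input = -27 dB.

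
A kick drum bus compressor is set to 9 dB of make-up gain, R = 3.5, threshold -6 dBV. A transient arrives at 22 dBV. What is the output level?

11 dBV

22 dBV sits 28 dB over threshold.
3.5:1 compression reduces that to 28/3.5 = 8 dB over.
So the level is -6 + 8 = 2 dBV; make-up adds 9 dB, giving 11 dBV.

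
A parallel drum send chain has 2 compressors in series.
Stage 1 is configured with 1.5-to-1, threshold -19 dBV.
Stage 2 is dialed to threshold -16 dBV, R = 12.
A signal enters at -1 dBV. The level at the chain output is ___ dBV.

-15.25 dBV

Stage 1: -1 dBV is 18 dB over -19 dBV; at 1.5:1 that becomes 12 dB over, giving -7 dBV.
Stage 2: 9 dB above -16 dBV, reduced 12:1 to 0.75 dB above → -15.25 dBV.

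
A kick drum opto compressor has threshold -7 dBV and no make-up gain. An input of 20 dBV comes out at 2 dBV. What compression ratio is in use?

Input overshoot = 20 − (-7) = 27 dB; output overshoot = 2 − (-7) = 9 dB.
Ratio = 27 / 9 = 3.

3:1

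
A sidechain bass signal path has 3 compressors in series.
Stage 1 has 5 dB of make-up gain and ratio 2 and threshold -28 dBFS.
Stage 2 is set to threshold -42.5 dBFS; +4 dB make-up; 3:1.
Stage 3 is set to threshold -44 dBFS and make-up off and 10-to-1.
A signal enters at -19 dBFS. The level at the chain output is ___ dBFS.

-42.65 dBFS

Stage 1: 9 dB above -28 dBFS, reduced 2:1 to 4.5 dB above → -23.5 dBFS; +5 dB make-up → -18.5 dBFS.
Stage 2: 24 dB above -42.5 dBFS, reduced 3:1 to 8 dB above → -34.5 dBFS; +4 dB make-up → -30.5 dBFS.
Stage 3: overshoot 13.5 dB → 13.5/10 = 1.35 dB → -42.65 dBFS.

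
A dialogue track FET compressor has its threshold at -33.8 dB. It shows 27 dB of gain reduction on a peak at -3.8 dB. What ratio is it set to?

Input overshoot = -3.8 − (-33.8) = 30 dB.
Output overshoot = 30 − 27 = 3 dB.
Ratio = input overshoot / output overshoot = 30 / 3 = 10.

10:1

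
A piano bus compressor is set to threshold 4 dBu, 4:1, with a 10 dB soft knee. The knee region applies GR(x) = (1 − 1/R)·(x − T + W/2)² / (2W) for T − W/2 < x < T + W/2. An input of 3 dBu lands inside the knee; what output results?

x − T + W/2 = 3 − 4 + 5 = 4.
GR = (1 − 1/4) × 4² / 20 = 0.75 × 16 / 20 = 0.6 dB.
Output = 3 − 0.6 = 2.4 dBu.

2.4 dBu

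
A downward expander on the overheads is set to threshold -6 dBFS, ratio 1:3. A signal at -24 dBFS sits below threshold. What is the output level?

-60 dBFS

The input is 18 dB below the -6 dBFS threshold.
A 1:3 expander multiplies undershoot by 3: 18 × 3 = 54 dB below threshold.
Output = -6 − 54 = -60 dBFS.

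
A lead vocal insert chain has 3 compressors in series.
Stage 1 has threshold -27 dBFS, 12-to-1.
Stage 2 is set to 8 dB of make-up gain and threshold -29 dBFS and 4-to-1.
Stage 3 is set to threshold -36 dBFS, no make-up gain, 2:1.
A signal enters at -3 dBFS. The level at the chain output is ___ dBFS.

Stage 1: 24 dB above -27 dBFS, reduced 12:1 to 2 dB above → -25 dBFS.
Stage 2: 4 dB above -29 dBFS, reduced 4:1 to 1 dB above → -28 dBFS; +8 dB make-up → -20 dBFS.
Stage 3: -20 dBFS is 16 dB over -36 dBFS; at 2:1 that becomes 8 dB over, giving -28 dBFS.

-28 dBFS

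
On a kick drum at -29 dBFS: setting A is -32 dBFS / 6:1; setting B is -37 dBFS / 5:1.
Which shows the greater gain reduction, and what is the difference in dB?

B, by 3.9 dB

A: 3 dB over, compressed to 0.5 dB over, so 2.5 dB of GR.
B: 8 dB over, compressed to 1.6 dB over, so 6.4 dB of GR.
Difference: 3.9 dB in favour of B.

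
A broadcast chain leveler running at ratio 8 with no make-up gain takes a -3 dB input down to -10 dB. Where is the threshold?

-11 dB

Gain reduction = -3 − (-10) = 7 dB; output overshoot = GR / (R − 1) = 7 / 7 = 1 dB.
Threshold = output − output overshoot = -10 − 1 = -11 dB.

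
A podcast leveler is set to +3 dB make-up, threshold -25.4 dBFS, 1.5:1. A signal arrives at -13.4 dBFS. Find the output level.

The input is 12 dB above the -25.4 dBFS threshold.
1.5:1 compression reduces that to 12/1.5 = 8 dB over.
That puts the output at -17.4 dBFS; make-up adds 3 dB, giving -14.4 dBFS.

-14.4 dBFS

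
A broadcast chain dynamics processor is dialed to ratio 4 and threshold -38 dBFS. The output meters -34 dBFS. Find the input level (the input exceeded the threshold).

-22 dBFS

The compressed level sits -34 − (-38) = 4 dB over threshold.
Before 4:1 compression the overshoot was 4 × 4 = 16 dB, so input = -38 + 16 = -22 dBFS.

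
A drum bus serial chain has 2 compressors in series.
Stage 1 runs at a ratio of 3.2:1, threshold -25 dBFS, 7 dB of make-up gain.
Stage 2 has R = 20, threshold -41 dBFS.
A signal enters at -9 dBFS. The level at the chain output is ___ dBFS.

Stage 1: -9 dBFS is 16 dB over -25 dBFS; at 3.2:1 that becomes 5 dB over, giving -20 dBFS; +7 dB make-up → -13 dBFS.
Stage 2: 28 dB above -41 dBFS, reduced 20:1 to 1.4 dB above → -39.6 dBFS.

-39.6 dBFS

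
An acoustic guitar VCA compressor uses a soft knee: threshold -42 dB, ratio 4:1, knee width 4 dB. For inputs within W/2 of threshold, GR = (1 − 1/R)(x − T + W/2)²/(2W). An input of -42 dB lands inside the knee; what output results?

x − T + W/2 = -42 − (-42) + 2 = 2.
GR = (1 − 1/4) × 2² / 8 = 0.75 × 4 / 8 = 0.375 dB.
Output = -42 − 0.375 = -42.375 dB.

-42.375 dB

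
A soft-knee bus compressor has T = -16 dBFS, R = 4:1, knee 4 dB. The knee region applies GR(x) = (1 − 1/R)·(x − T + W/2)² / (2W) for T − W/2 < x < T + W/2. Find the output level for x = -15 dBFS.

x − T + W/2 = -15 − (-16) + 2 = 3.
GR = (1 − 1/4) × 3² / 8 = 0.75 × 9 / 8 = 0.84375 dB.
Output = -15 − 0.84375 = -15.84375 dBFS.

-15.84375 dBFS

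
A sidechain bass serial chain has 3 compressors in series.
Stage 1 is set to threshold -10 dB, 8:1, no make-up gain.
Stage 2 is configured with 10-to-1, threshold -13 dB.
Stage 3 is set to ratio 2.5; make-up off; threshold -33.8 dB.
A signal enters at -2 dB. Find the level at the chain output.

-25.32 dB

Stage 1: -2 dB is 8 dB over -10 dB; at 8:1 that becomes 1 dB over, giving -9 dB.
Stage 2: 4 dB above -13 dB, reduced 10:1 to 0.4 dB above → -12.6 dB.
Stage 3: 21.2 dB above -33.8 dB, reduced 2.5:1 to 8.48 dB above → -25.32 dB.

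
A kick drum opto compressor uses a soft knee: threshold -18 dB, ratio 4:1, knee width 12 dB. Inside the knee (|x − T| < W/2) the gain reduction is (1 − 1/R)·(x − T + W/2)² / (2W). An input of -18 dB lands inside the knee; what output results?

x − T + W/2 = -18 − (-18) + 6 = 6.
GR = (1 − 1/4) × 6² / 24 = 0.75 × 36 / 24 = 1.125 dB.
Output = -18 − 1.125 = -19.125 dB.

-19.125 dB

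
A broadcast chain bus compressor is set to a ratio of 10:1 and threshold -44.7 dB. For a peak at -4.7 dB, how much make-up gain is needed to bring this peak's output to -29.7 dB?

Overshoot 40 dB → 40/10 = 4 dB after compression, so the compressed level is -44.7 + 4 = -40.7 dB.
Make-up = target − compressed = -29.7 − (-40.7) = 11 dB.

11 dB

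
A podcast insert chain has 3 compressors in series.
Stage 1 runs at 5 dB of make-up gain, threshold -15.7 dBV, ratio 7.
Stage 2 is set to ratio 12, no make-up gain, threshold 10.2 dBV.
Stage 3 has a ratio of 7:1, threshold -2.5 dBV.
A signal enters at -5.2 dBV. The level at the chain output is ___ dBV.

-9.2 dBV

Stage 1: overshoot 10.5 dB → 10.5/7 = 1.5 dB → -14.2 dBV; +5 dB make-up → -9.2 dBV.
Stage 2: -9.2 dBV is at or below the 10.2 dBV threshold — no compression; output -9.2 dBV.
Stage 3: -9.2 dBV is at or below the -2.5 dBV threshold — no compression; output -9.2 dBV.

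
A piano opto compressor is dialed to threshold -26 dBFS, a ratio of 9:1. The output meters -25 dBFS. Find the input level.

-17 dBFS

The compressed level sits -25 − (-26) = 1 dB over threshold.
Input overshoot = R × output overshoot = 9 dB → input = -26 + 9 = -17 dBFS.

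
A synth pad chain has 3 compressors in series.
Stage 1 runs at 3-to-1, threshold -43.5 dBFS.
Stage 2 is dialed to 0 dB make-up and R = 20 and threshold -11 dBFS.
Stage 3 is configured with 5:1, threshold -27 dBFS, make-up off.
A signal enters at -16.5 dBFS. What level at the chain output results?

-34.5 dBFS

Stage 1: 27 dB above -43.5 dBFS, reduced 3:1 to 9 dB above → -34.5 dBFS.
Stage 2: below threshold (-34.5 ≤ -11); passes unchanged; output -34.5 dBFS.
Stage 3: -34.5 dBFS ≤ -27 dBFS, so stage 3 doesn't engage; output -34.5 dBFS.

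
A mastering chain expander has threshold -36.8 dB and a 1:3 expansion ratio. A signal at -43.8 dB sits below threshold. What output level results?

Undershoot = (-36.8) − (-43.8) = 7 dB.
At 1:3, that expands to 21 dB under threshold.
Output = -36.8 − 21 = -57.8 dB.

-57.8 dB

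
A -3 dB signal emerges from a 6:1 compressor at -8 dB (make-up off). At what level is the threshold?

Gain reduction = -3 − (-8) = 5 dB; output overshoot = GR / (R − 1) = 5 / 5 = 1 dB.
Threshold = output − output overshoot = -8 − 1 = -9 dB.

-9 dB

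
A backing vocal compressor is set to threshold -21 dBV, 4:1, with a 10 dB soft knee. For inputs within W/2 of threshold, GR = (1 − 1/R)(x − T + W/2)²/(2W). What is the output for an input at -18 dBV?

x − T + W/2 = -18 − (-21) + 5 = 8.
GR = (1 − 1/4) × 8² / 20 = 0.75 × 64 / 20 = 2.4 dB.
Output = -18 − 2.4 = -20.4 dBV.

-20.4 dBV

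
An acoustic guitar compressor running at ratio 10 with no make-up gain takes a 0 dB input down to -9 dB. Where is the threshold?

Input is 10 dB above T (since output overshoot × R = input overshoot: (-9 − T)·10 = 0 − T gives T = -10 dB).
Check: -10 + (0 − (-10))/10 = -10 + 1 = -9 dB. ✓

-10 dB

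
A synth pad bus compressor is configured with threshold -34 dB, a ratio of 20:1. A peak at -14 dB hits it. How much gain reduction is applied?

19 dB

Overshoot = -14 − (-34) = 20 dB.
At 20:1, output sits 20/20 = 1 dB above threshold.
Gain reduction = 20 − 1 = 19 dB.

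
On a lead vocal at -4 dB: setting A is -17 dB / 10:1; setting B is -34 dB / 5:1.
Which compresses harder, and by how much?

B, by 12.3 dB

A: 13 dB over, compressed to 1.3 dB over, so 11.7 dB of GR.
B: 30 dB over, compressed to 6 dB over, so 24 dB of GR.
B reduces 12.3 dB more.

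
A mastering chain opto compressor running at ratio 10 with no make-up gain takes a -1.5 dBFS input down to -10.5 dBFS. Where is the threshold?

-11.5 dBFS

Input is 10 dB above T (since output overshoot × R = input overshoot: (-10.5 − T)·10 = -1.5 − T gives T = -11.5 dBFS).
Check: -11.5 + (-1.5 − (-11.5))/10 = -11.5 + 1 = -10.5 dBFS. ✓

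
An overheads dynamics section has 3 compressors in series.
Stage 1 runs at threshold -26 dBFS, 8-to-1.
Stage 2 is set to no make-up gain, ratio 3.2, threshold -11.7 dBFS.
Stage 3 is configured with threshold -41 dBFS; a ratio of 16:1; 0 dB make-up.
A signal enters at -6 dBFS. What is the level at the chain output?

Stage 1: -6 dBFS is 20 dB over -26 dBFS; at 8:1 that becomes 2.5 dB over, giving -23.5 dBFS.
Stage 2: -23.5 dBFS ≤ -11.7 dBFS, so stage 2 doesn't engage; output -23.5 dBFS.
Stage 3: overshoot 17.5 dB → 17.5/16 = 1.09375 dB → -39.90625 dBFS.

-39.90625 dBFS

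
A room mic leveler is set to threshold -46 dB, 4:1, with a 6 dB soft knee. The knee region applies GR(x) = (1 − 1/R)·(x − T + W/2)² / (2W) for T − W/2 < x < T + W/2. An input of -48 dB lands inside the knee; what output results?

-48.0625 dB

x − T + W/2 = -48 − (-46) + 3 = 1.
GR = (1 − 1/4) × 1² / 12 = 0.75 × 1 / 12 = 0.0625 dB.
Output = -48 − 0.0625 = -48.0625 dB.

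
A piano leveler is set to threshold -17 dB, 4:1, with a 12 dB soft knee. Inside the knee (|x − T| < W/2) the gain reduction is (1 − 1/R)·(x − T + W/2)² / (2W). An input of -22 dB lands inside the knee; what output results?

-22.03125 dB

x − T + W/2 = -22 − (-17) + 6 = 1.
GR = (1 − 1/4) × 1² / 24 = 0.75 × 1 / 24 = 0.03125 dB.
Output = -22 − 0.03125 = -22.03125 dB.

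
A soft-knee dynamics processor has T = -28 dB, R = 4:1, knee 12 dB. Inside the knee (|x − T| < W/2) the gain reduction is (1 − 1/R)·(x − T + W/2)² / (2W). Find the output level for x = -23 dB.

-26.78125 dB

x − T + W/2 = -23 − (-28) + 6 = 11.
GR = (1 − 1/4) × 11² / 24 = 0.75 × 121 / 24 = 3.78125 dB.
Output = -23 − 3.78125 = -26.78125 dB.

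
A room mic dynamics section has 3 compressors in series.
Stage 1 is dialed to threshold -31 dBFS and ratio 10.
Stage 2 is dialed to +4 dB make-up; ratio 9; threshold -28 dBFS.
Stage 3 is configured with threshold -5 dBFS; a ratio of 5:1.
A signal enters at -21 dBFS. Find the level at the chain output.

-26 dBFS

Stage 1: 10 dB above -31 dBFS, reduced 10:1 to 1 dB above → -30 dBFS.
Stage 2: -30 dBFS ≤ -28 dBFS, so stage 2 doesn't engage; make-up brings it to -26 dBFS.
Stage 3: below threshold (-26 ≤ -5); passes unchanged; output -26 dBFS.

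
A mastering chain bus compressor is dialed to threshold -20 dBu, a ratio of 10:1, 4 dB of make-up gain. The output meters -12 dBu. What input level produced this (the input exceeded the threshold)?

20 dBu

Before make-up, the level was -12 − 4 = -16 dBu.
That's 4 dB above the -20 dBu threshold.
Undo the ratio: input overshoot = 4 × 10 = 40 dB, giving input = 20 dBu.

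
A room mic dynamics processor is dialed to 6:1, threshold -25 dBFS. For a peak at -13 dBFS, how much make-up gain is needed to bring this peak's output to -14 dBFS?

The peak compresses to -25 + 12/6 = -23 dBFS.
To reach -14 dBFS requires -14 − (-23) = 9 dB of make-up.

9 dB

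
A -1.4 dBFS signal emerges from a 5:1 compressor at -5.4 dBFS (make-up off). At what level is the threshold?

Gain reduction = -1.4 − (-5.4) = 4 dB; output overshoot = GR / (R − 1) = 4 / 4 = 1 dB.
Threshold = output − output overshoot = -5.4 − 1 = -6.4 dBFS.

-6.4 dBFS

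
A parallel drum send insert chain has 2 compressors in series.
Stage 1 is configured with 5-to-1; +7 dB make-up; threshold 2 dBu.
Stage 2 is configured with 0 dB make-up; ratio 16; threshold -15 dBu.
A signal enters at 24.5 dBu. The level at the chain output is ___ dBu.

-13.21875 dBu

Stage 1: 22.5 dB above 2 dBu, reduced 5:1 to 4.5 dB above → 6.5 dBu; +7 dB make-up → 13.5 dBu.
Stage 2: 13.5 dBu is 28.5 dB over -15 dBu; at 16:1 that becomes 1.78125 dB over, giving -13.21875 dBu.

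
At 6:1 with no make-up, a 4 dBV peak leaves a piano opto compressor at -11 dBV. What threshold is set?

-14 dBV

Input is 18 dB above T (since output overshoot × R = input overshoot: (-11 − T)·6 = 4 − T gives T = -14 dBV).
Check: -14 + (4 − (-14))/6 = -14 + 3 = -11 dBV. ✓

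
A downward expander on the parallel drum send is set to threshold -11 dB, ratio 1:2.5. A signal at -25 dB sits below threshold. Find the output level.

-46 dB

Below threshold, a 1:2.5 expander applies gain = (2.5−1)×(T − x) of attenuation.
(2.5−1) × 14 = 21 dB, so output = -25 − 21 = -46 dB.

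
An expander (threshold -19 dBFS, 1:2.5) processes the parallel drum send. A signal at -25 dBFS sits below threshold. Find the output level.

-34 dBFS

Undershoot = (-19) − (-25) = 6 dB.
At 1:2.5, that expands to 15 dB under threshold.
Output = -19 − 15 = -34 dBFS.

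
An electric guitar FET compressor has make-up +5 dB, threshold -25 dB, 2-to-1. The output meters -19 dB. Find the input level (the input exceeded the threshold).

-23 dB

Stripping the +5 dB make-up gives -24 dB at the gain stage.
The compressed level sits -24 − (-25) = 1 dB over threshold.
Before 2:1 compression the overshoot was 1 × 2 = 2 dB, so input = -25 + 2 = -23 dB.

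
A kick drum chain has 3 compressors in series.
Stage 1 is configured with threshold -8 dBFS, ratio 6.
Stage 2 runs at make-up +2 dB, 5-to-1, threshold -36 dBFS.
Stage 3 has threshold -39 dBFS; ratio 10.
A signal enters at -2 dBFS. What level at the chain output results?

Stage 1: 6 dB above -8 dBFS, reduced 6:1 to 1 dB above → -7 dBFS.
Stage 2: overshoot 29 dB → 29/5 = 5.8 dB → -30.2 dBFS; +2 dB make-up → -28.2 dBFS.
Stage 3: -28.2 dBFS is 10.8 dB over -39 dBFS; at 10:1 that becomes 1.08 dB over, giving -37.92 dBFS.

-37.92 dBFS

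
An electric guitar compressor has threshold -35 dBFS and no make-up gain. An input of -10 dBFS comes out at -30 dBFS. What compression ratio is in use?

Input overshoot = -10 − (-35) = 25 dB; output overshoot = -30 − (-35) = 5 dB.
Ratio = 25 / 5 = 5.

5:1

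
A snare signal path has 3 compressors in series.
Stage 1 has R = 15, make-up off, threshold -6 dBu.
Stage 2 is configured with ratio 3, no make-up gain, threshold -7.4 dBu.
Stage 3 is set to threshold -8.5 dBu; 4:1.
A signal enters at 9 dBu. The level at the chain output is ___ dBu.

-8.025 dBu

Stage 1: overshoot 15 dB → 15/15 = 1 dB → -5 dBu.
Stage 2: -5 dBu is 2.4 dB over -7.4 dBu; at 3:1 that becomes 0.8 dB over, giving -6.6 dBu.
Stage 3: overshoot 1.9 dB → 1.9/4 = 0.475 dB → -8.025 dBu.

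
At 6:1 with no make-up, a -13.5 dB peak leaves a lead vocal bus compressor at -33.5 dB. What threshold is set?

-37.5 dB

Let T be the threshold. Output overshoot = (input overshoot)/R, so -33.5 − T = (-13.5 − T)/6.
6·(-33.5 − T) = -13.5 − T → 5·T = -201 − (-13.5) = -187.5.
T = -187.5/5 = -37.5 dB.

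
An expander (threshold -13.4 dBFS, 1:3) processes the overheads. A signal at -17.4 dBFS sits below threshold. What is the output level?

-25.4 dBFS

Below threshold, a 1:3 expander applies gain = (3−1)×(T − x) of attenuation.
(3−1) × 4 = 8 dB, so output = -17.4 − 8 = -25.4 dBFS.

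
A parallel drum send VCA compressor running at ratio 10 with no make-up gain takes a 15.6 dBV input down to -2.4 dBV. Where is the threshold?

Input is 20 dB above T (since output overshoot × R = input overshoot: (-2.4 − T)·10 = 15.6 − T gives T = -4.4 dBV).
Check: -4.4 + (15.6 − (-4.4))/10 = -4.4 + 2 = -2.4 dBV. ✓

-4.4 dBV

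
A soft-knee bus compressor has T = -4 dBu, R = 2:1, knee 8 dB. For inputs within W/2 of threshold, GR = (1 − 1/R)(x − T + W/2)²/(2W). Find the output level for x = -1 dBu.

-2.53125 dBu

x − T + W/2 = -1 − (-4) + 4 = 7.
GR = (1 − 1/2) × 7² / 16 = 0.5 × 49 / 16 = 1.53125 dB.
Output = -1 − 1.53125 = -2.53125 dBu.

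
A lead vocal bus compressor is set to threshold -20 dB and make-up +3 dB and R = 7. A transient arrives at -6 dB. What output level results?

The input is 14 dB above the -20 dB threshold.
The 14 dB excess becomes 2 dB after 7:1 reduction.
Output = -20 + 2 = -18 dB; make-up adds 3 dB, giving -15 dB.

-15 dB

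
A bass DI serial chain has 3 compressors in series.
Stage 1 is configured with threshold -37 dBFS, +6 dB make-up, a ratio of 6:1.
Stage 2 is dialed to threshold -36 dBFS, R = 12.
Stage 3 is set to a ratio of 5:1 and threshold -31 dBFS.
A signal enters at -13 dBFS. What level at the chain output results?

-35.25 dBFS

Stage 1: -13 dBFS is 24 dB over -37 dBFS; at 6:1 that becomes 4 dB over, giving -33 dBFS; +6 dB make-up → -27 dBFS.
Stage 2: -27 dBFS is 9 dB over -36 dBFS; at 12:1 that becomes 0.75 dB over, giving -35.25 dBFS.
Stage 3: below threshold (-35.25 ≤ -31); passes unchanged; output -35.25 dBFS.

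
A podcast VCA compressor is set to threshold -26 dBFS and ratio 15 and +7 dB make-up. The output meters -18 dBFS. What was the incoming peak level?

Remove make-up: -18 − 7 = -25 dBFS.
That's 1 dB above the -26 dBFS threshold.
Input overshoot = R × output overshoot = 15 dB → input = -26 + 15 = -11 dBFS.

-11 dBFS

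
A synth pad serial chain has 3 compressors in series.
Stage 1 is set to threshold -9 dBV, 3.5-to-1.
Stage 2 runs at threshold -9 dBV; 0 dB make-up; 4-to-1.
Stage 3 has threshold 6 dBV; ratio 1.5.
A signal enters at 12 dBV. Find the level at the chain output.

Stage 1: 21 dB above -9 dBV, reduced 3.5:1 to 6 dB above → -3 dBV.
Stage 2: -3 dBV is 6 dB over -9 dBV; at 4:1 that becomes 1.5 dB over, giving -7.5 dBV.
Stage 3: -7.5 dBV is at or below the 6 dBV threshold — no compression; output -7.5 dBV.

-7.5 dBV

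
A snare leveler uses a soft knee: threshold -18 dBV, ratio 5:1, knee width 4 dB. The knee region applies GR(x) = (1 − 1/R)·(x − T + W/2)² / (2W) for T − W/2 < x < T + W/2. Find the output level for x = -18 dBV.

-18.4 dBV

x − T + W/2 = -18 − (-18) + 2 = 2.
GR = (1 − 1/5) × 2² / 8 = 0.8 × 4 / 8 = 0.4 dB.
Output = -18 − 0.4 = -18.4 dBV.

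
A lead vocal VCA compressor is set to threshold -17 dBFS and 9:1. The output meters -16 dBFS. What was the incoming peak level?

Post-compression overshoot = -16 − (-17) = 1 dB.
Before 9:1 compression the overshoot was 1 × 9 = 9 dB, so input = -17 + 9 = -8 dBFS.

-8 dBFS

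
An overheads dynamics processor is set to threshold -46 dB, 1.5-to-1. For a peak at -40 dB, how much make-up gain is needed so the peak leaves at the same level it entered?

Overshoot 6 dB → 6/1.5 = 4 dB after compression, so the compressed level is -46 + 4 = -42 dB.
Make-up = target − compressed = -40 − (-42) = 2 dB.

2 dB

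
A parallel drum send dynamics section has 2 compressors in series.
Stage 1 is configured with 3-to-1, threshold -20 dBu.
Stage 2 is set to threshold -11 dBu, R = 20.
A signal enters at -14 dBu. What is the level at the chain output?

Stage 1: 6 dB above -20 dBu, reduced 3:1 to 2 dB above → -18 dBu.
Stage 2: -18 dBu is at or below the -11 dBu threshold — no compression; output -18 dBu.

-18 dBu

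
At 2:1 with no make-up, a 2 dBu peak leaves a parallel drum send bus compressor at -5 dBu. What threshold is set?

-12 dBu

Gain reduction = 2 − (-5) = 7 dB; output overshoot = GR / (R − 1) = 7 / 1 = 7 dB.
Threshold = output − output overshoot = -5 − 7 = -12 dBu.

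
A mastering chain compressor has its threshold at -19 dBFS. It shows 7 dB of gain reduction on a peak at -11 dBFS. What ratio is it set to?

Input overshoot = -11 − (-19) = 8 dB.
Output overshoot = 8 − 7 = 1 dB.
Ratio = input overshoot / output overshoot = 8 / 1 = 8.

8:1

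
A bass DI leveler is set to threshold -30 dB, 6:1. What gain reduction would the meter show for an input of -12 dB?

Overshoot = -12 − (-30) = 18 dB.
At 6:1, output sits 18/6 = 3 dB above threshold.
So the signal is attenuated by 18 − 3 = 15 dB.

15 dB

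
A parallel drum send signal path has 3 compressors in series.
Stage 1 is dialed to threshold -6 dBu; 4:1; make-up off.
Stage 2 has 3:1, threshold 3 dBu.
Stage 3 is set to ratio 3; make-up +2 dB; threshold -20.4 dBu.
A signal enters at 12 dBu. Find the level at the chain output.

-12.1 dBu

Stage 1: 18 dB above -6 dBu, reduced 4:1 to 4.5 dB above → -1.5 dBu.
Stage 2: below threshold (-1.5 ≤ 3); passes unchanged; output -1.5 dBu.
Stage 3: 18.9 dB above -20.4 dBu, reduced 3:1 to 6.3 dB above → -14.1 dBu; +2 dB make-up → -12.1 dBu.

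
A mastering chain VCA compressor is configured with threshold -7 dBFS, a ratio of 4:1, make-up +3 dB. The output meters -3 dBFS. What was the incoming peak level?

-3 dBFS

Stripping the +3 dB make-up gives -6 dBFS at the gain stage.
The compressed level sits -6 − (-7) = 1 dB over threshold.
Input overshoot = R × output overshoot = 4 dB → input = -7 + 4 = -3 dBFS.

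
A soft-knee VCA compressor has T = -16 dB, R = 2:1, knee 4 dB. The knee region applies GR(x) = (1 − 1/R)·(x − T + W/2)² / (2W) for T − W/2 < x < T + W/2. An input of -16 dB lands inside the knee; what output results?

x − T + W/2 = -16 − (-16) + 2 = 2.
GR = (1 − 1/2) × 2² / 8 = 0.5 × 4 / 8 = 0.25 dB.
Output = -16 − 0.25 = -16.25 dB.

-16.25 dB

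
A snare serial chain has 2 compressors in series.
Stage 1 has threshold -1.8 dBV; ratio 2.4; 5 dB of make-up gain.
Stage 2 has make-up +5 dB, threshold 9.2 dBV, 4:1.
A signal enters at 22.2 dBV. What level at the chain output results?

15.2 dBV

Stage 1: overshoot 24 dB → 24/2.4 = 10 dB → 8.2 dBV; +5 dB make-up → 13.2 dBV.
Stage 2: 13.2 dBV is 4 dB over 9.2 dBV; at 4:1 that becomes 1 dB over, giving 10.2 dBV; +5 dB make-up → 15.2 dBV.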